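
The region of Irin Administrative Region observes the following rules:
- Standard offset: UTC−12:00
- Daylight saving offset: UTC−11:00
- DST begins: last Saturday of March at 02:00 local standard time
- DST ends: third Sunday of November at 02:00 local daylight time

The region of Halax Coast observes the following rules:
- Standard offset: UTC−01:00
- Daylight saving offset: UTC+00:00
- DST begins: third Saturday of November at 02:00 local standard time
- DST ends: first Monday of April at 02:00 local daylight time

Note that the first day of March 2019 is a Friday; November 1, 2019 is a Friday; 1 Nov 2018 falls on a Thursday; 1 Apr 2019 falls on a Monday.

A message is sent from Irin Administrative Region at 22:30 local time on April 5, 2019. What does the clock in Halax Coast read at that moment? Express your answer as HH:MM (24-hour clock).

1 March 2019 is a Friday, so Saturdays fall on 2, 9, 16, 23, 30; the last is March 30.
1 November 2019 is a Friday, so the first Sunday is November 3 and the third is November 17.
April 5, 2019 lies within the daylight-saving period (30 March – 17 November), so Irin Administrative Region is on daylight time, UTC−11:00.
22:30 Irin Administrative Region + 11h = 09:30 UTC (rolling into the next day, 6 April 2019).
1 November 2018 is a Thursday, so the first Saturday is November 3 and the third is November 17.
1 April 2019 is a Monday, so the first Monday is April 1.
At the standard offset (UTC−01:00), 09:30 UTC − 1h = 08:30 Halax Coast standard time.
The standard-time date in Halax Coast, April 6, 2019, does not fall between 17 November 2018 and 1 April 2019, so daylight saving is not in effect and Halax Coast is at UTC−01:00.
09:30 UTC − 1h = 08:30 Halax Coast.

08:30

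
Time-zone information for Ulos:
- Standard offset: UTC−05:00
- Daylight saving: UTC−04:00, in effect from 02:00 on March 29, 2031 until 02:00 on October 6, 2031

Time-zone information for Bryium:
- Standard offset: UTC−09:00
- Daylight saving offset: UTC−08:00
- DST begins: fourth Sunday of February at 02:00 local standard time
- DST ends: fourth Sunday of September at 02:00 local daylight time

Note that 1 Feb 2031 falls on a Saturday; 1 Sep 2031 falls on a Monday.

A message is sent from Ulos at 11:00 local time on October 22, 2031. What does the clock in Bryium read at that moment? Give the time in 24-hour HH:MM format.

October 22, 2031 does not fall between 29 March and 6 October, so daylight saving is not in effect and Ulos is at UTC−05:00.
11:00 Ulos + 5h = 16:00 UTC.
1 February 2031 is a Saturday, so the first Sunday is February 2 and the fourth is February 23.
1 September 2031 is a Monday, so the first Sunday is September 7 and the fourth is September 28.
At the standard offset (UTC−09:00), 16:00 UTC − 9h = 07:00 Bryium standard time.
The standard-time date in Bryium, October 22, 2031, does not fall between 23 February and 28 September, so daylight saving is not in effect and Bryium is at UTC−09:00.
16:00 UTC − 9h = 07:00 Bryium.

07:00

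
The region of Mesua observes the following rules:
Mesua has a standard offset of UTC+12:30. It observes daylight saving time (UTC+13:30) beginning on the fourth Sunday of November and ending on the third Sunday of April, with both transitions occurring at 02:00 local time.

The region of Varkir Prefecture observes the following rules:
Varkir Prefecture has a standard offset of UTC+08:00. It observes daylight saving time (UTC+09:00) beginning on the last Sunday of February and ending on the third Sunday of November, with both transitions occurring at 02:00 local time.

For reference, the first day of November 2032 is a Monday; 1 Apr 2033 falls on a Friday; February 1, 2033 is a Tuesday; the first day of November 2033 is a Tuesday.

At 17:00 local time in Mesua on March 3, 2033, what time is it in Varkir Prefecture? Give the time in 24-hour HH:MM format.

12:30

1 November 2032 is a Monday, so the first Sunday is November 7 and the fourth is November 28.
1 April 2033 is a Friday, so the first Sunday is April 3 and the third is April 17.
March 3, 2033 lies within the daylight-saving period (28 November 2032 – 17 April 2033), so Mesua is on daylight time, UTC+13:30.
17:00 Mesua − 13h30m = 03:30 UTC.
1 February 2033 is a Tuesday, so Sundays fall on 6, 13, 20, 27; the last is February 27.
1 November 2033 is a Tuesday, so the first Sunday is November 6 and the third is November 20.
At the standard offset (UTC+08:00), 03:30 UTC + 8h = 11:30 Varkir Prefecture standard time.
The standard-time date in Varkir Prefecture, March 3, 2033, falls between 27 February and 20 November, so daylight saving is in effect and Varkir Prefecture is at UTC+09:00.
03:30 UTC + 9h = 12:30 Varkir Prefecture.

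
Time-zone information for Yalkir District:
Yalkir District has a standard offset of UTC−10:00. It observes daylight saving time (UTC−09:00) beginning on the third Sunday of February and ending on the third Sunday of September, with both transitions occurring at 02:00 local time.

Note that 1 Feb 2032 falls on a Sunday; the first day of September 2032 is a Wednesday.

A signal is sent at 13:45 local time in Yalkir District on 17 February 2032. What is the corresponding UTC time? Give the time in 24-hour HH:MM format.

1 February 2032 is a Sunday, so the first Sunday is February 1 and the third is February 15.
1 September 2032 is a Wednesday, so the first Sunday is September 5 and the third is September 19.
Daylight saving runs 15 February – 19 September; 17 February 2032 is inside that window, so Yalkir District is at UTC−09:00.
13:45 local + 9h = 22:45 UTC.

22:45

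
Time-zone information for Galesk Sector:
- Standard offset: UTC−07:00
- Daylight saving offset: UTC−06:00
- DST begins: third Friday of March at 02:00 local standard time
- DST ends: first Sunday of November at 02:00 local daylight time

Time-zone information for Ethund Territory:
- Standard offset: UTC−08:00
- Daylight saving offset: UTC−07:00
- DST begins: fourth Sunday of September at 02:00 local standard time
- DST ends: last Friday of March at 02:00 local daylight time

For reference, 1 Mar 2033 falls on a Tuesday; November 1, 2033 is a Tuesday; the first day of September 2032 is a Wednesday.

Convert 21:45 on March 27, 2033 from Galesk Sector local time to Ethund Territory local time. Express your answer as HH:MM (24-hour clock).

19:45

1 March 2033 is a Tuesday, so the first Friday is March 4 and the third is March 18.
1 November 2033 is a Tuesday, so the first Sunday is November 6.
Daylight saving runs 18 March – 6 November; March 27, 2033 is inside that window, so Galesk Sector is at UTC−06:00.
21:45 Galesk Sector + 6h = 03:45 UTC (rolling into the next day, 28 March 2033).
1 September 2032 is a Wednesday, so the first Sunday is September 5 and the fourth is September 26.
1 March 2033 is a Tuesday, so Fridays fall on 4, 11, 18, 25; the last is March 25.
At the standard offset (UTC−08:00), 03:45 UTC − 8h = 19:45 Ethund Territory standard time (rolling into the previous day, 27 March 2033).
Daylight saving runs 26 September 2032 – 25 March 2033; the standard-time date in Ethund Territory, March 27, 2033, is outside that window, so Ethund Territory is on standard time at UTC−08:00.
03:45 UTC − 8h = 19:45 Ethund Territory (rolling into the previous day, 27 March 2033).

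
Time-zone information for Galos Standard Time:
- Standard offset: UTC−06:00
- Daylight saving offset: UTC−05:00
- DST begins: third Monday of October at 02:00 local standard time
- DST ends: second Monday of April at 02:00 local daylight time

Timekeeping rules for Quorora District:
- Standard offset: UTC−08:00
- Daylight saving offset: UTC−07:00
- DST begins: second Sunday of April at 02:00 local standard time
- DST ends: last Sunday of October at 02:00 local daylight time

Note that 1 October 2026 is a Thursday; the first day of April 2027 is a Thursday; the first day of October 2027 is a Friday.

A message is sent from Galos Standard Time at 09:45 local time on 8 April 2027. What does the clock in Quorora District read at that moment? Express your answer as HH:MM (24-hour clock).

06:45

1 October 2026 is a Thursday, so the first Monday is October 5 and the third is October 19.
1 April 2027 is a Thursday, so the first Monday is April 5 and the second is April 12.
8 April 2027 falls between 19 October 2026 and 12 April 2027, so daylight saving is in effect and Galos Standard Time is at UTC−05:00.
09:45 Galos Standard Time + 5h = 14:45 UTC.
1 April 2027 is a Thursday, so the first Sunday is April 4 and the second is April 11.
1 October 2027 is a Friday, so Sundays fall on 3, 10, 17, 24, 31; the last is October 31.
At the standard offset (UTC−08:00), 14:45 UTC − 8h = 06:45 Quorora District standard time.
The standard-time date in Quorora District, 8 April 2027, is outside the daylight-saving period (11 April – 31 October), so Quorora District is on standard time, UTC−08:00.
14:45 UTC − 8h = 06:45 Quorora District.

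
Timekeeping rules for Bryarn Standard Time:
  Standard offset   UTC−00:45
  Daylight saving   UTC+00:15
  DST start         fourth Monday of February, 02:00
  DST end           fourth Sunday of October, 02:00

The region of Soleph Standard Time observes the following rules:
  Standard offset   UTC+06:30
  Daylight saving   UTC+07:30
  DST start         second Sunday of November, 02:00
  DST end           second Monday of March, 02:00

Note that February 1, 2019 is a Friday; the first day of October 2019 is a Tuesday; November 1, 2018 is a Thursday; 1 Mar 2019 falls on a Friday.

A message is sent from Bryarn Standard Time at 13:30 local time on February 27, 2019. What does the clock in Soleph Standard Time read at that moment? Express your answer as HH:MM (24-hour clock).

1 February 2019 is a Friday, so the first Monday is February 4 and the fourth is February 25.
1 October 2019 is a Tuesday, so the first Sunday is October 6 and the fourth is October 27.
Daylight saving runs 25 February – 27 October; February 27, 2019 is inside that window, so Bryarn Standard Time is at UTC+00:15.
13:30 Bryarn Standard Time − 0h15m = 13:15 UTC.
1 November 2018 is a Thursday, so the first Sunday is November 4 and the second is November 11.
1 March 2019 is a Friday, so the first Monday is March 4 and the second is March 11.
At the standard offset (UTC+06:30), 13:15 UTC + 6h30m = 19:45 Soleph Standard Time standard time.
The standard-time date in Soleph Standard Time, February 27, 2019, lies within the daylight-saving period (11 November 2018 – 11 March 2019), so Soleph Standard Time is on daylight time, UTC+07:30.
13:15 UTC + 7h30m = 20:45 Soleph Standard Time.

20:45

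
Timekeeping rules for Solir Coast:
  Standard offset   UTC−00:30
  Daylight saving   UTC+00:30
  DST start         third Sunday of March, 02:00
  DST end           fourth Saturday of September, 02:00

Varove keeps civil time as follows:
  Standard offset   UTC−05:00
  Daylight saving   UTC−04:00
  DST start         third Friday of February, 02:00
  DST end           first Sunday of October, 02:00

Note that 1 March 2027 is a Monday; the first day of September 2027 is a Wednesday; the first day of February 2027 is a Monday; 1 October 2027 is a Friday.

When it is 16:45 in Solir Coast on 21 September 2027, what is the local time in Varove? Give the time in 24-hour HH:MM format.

1 March 2027 is a Monday, so the first Sunday is March 7 and the third is March 21.
1 September 2027 is a Wednesday, so the first Saturday is September 4 and the fourth is September 25.
21 September 2027 lies within the daylight-saving period (21 March – 25 September), so Solir Coast is on daylight time, UTC+00:30.
16:45 Solir Coast − 0h30m = 16:15 UTC.
1 February 2027 is a Monday, so the first Friday is February 5 and the third is February 19.
1 October 2027 is a Friday, so the first Sunday is October 3.
At the standard offset (UTC−05:00), 16:15 UTC − 5h = 11:15 Varove standard time.
Daylight saving runs 19 February – 3 October; the standard-time date in Varove, 21 September 2027, is inside that window, so Varove is at UTC−04:00.
16:15 UTC − 4h = 12:15 Varove.

12:15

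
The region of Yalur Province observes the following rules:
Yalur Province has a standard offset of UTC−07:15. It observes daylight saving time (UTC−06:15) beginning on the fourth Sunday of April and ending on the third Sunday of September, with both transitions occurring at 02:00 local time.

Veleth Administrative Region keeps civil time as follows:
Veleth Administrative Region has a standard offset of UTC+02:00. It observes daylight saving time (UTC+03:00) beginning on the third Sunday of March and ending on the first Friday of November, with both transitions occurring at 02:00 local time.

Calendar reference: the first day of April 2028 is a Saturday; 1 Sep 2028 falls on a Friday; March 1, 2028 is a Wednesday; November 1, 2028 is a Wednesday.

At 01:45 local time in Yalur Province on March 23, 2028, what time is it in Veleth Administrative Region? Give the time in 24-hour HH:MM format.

12:00

1 April 2028 is a Saturday, so the first Sunday is April 2 and the fourth is April 23.
1 September 2028 is a Friday, so the first Sunday is September 3 and the third is September 17.
March 23, 2028 does not fall between 23 April and 17 September, so daylight saving is not in effect and Yalur Province is at UTC−07:15.
01:45 Yalur Province + 7h15m = 09:00 UTC.
1 March 2028 is a Wednesday, so the first Sunday is March 5 and the third is March 19.
1 November 2028 is a Wednesday, so the first Friday is November 3.
At the standard offset (UTC+02:00), 09:00 UTC + 2h = 11:00 Veleth Administrative Region standard time.
The standard-time date in Veleth Administrative Region, March 23, 2028, lies within the daylight-saving period (19 March – 3 November), so Veleth Administrative Region is on daylight time, UTC+03:00.
09:00 UTC + 3h = 12:00 Veleth Administrative Region.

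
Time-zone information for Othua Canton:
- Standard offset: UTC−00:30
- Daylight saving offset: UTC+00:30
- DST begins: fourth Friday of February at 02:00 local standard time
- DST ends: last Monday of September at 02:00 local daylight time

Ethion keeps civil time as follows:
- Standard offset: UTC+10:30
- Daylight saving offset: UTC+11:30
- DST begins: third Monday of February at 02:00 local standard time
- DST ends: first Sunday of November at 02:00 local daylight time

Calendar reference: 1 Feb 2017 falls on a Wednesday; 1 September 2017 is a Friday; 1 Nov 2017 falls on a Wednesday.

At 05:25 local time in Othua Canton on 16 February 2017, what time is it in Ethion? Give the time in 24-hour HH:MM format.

16:25

1 February 2017 is a Wednesday, so the first Friday is February 3 and the fourth is February 24.
1 September 2017 is a Friday, so Mondays fall on 4, 11, 18, 25; the last is September 25.
16 February 2017 is outside the daylight-saving period (24 February – 25 September), so Othua Canton is on standard time, UTC−00:30.
05:25 Othua Canton + 0h30m = 05:55 UTC.
1 February 2017 is a Wednesday, so the first Monday is February 6 and the third is February 20.
1 November 2017 is a Wednesday, so the first Sunday is November 5.
At the standard offset (UTC+10:30), 05:55 UTC + 10h30m = 16:25 Ethion standard time.
Daylight saving runs 20 February – 5 November; the standard-time date in Ethion, 16 February 2017, is outside that window, so Ethion is on standard time at UTC+10:30.
05:55 UTC + 10h30m = 16:25 Ethion.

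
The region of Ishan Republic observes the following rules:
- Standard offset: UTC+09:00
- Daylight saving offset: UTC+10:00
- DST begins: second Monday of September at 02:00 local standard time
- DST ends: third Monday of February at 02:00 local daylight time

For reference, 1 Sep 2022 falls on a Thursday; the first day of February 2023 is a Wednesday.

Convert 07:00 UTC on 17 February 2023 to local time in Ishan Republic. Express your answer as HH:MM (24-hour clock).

17:00

1 September 2022 is a Thursday, so the first Monday is September 5 and the second is September 12.
1 February 2023 is a Wednesday, so the first Monday is February 6 and the third is February 20.
At the standard offset (UTC+09:00), 07:00 UTC + 9h = 16:00 Ishan Republic standard time.
The standard-time date in Ishan Republic, 17 February 2023, lies within the daylight-saving period (12 September 2022 – 20 February 2023), so Ishan Republic is on daylight time, UTC+10:00.
07:00 UTC + 10h = 17:00 local.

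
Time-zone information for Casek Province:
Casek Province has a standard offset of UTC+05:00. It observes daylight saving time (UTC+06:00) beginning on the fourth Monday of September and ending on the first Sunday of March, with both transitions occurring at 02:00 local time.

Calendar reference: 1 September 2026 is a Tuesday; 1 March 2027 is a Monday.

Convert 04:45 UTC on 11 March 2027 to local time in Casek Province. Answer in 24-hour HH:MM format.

09:45

1 September 2026 is a Tuesday, so the first Monday is September 7 and the fourth is September 28.
1 March 2027 is a Monday, so the first Sunday is March 7.
At the standard offset (UTC+05:00), 04:45 UTC + 5h = 09:45 Casek Province standard time.
Daylight saving runs 28 September 2026 – 7 March 2027; the standard-time date in Casek Province, 11 March 2027, is outside that window, so Casek Province is on standard time at UTC+05:00.
04:45 UTC + 5h = 09:45 local.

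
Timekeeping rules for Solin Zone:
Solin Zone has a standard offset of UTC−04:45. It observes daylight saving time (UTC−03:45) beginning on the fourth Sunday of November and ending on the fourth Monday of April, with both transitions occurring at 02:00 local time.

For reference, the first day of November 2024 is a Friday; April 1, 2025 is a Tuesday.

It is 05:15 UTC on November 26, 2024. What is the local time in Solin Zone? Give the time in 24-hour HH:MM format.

01:30

1 November 2024 is a Friday, so the first Sunday is November 3 and the fourth is November 24.
1 April 2025 is a Tuesday, so the first Monday is April 7 and the fourth is April 28.
At the standard offset (UTC−04:45), 05:15 UTC − 4h45m = 00:30 Solin Zone standard time.
The standard-time date in Solin Zone, November 26, 2024, falls between 24 November 2024 and 28 April 2025, so daylight saving is in effect and Solin Zone is at UTC−03:45.
05:15 UTC − 3h45m = 01:30 local.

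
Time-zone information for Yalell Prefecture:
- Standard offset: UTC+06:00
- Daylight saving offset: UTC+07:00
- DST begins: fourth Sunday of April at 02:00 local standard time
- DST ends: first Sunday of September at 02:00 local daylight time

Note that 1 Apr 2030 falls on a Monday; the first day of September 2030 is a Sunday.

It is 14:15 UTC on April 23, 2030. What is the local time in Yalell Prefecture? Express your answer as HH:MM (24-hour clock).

1 April 2030 is a Monday, so the first Sunday is April 7 and the fourth is April 28.
1 September 2030 is a Sunday, so the first Sunday is September 1.
At the standard offset (UTC+06:00), 14:15 UTC + 6h = 20:15 Yalell Prefecture standard time.
The standard-time date in Yalell Prefecture, April 23, 2030, does not fall between 28 April and 1 September, so daylight saving is not in effect and Yalell Prefecture is at UTC+06:00.
14:15 UTC + 6h = 20:15 local.

20:15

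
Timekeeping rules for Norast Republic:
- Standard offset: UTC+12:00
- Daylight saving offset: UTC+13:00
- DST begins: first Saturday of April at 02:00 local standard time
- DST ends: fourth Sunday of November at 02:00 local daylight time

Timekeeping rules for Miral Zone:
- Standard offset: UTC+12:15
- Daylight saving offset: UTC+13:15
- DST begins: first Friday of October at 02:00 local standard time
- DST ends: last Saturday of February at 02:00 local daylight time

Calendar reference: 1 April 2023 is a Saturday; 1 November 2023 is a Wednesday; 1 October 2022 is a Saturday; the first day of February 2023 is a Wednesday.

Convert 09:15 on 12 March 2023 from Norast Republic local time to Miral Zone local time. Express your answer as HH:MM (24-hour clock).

1 April 2023 is a Saturday, so the first Saturday is April 1.
1 November 2023 is a Wednesday, so the first Sunday is November 5 and the fourth is November 26.
12 March 2023 is outside the daylight-saving period (1 April – 26 November), so Norast Republic is on standard time, UTC+12:00.
09:15 Norast Republic − 12h = 21:15 UTC (rolling into the previous day, 11 March 2023).
1 October 2022 is a Saturday, so the first Friday is October 7.
1 February 2023 is a Wednesday, so Saturdays fall on 4, 11, 18, 25; the last is February 25.
At the standard offset (UTC+12:15), 21:15 UTC + 12h15m = 09:30 Miral Zone standard time (rolling into the next day, 12 March 2023).
The standard-time date in Miral Zone, 12 March 2023, is outside the daylight-saving period (7 October 2022 – 25 February 2023), so Miral Zone is on standard time, UTC+12:15.
21:15 UTC + 12h15m = 09:30 Miral Zone (rolling into the next day, 12 March 2023).

09:30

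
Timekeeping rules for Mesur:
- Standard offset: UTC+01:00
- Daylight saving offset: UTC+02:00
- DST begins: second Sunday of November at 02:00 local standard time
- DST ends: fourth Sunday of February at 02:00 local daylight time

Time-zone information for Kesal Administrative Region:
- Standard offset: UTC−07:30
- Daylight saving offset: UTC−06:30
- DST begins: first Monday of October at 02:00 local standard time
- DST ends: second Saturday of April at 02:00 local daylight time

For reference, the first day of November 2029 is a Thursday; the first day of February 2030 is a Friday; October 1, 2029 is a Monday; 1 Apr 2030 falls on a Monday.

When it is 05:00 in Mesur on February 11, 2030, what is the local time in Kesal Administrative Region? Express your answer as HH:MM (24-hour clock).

20:30

1 November 2029 is a Thursday, so the first Sunday is November 4 and the second is November 11.
1 February 2030 is a Friday, so the first Sunday is February 3 and the fourth is February 24.
February 11, 2030 falls between 11 November 2029 and 24 February 2030, so daylight saving is in effect and Mesur is at UTC+02:00.
05:00 Mesur − 2h = 03:00 UTC.
1 October 2029 is a Monday, so the first Monday is October 1.
1 April 2030 is a Monday, so the first Saturday is April 6 and the second is April 13.
At the standard offset (UTC−07:30), 03:00 UTC − 7h30m = 19:30 Kesal Administrative Region standard time (rolling into the previous day, 10 February 2030).
The standard-time date in Kesal Administrative Region, February 10, 2030, lies within the daylight-saving period (1 October 2029 – 13 April 2030), so Kesal Administrative Region is on daylight time, UTC−06:30.
03:00 UTC − 6h30m = 20:30 Kesal Administrative Region (rolling into the previous day, 10 February 2030).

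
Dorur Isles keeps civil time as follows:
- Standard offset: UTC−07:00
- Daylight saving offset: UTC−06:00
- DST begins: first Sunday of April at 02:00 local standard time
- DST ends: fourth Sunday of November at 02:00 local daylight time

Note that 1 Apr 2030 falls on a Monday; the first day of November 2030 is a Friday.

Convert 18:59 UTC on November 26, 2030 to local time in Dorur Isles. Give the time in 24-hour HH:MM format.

11:59

1 April 2030 is a Monday, so the first Sunday is April 7.
1 November 2030 is a Friday, so the first Sunday is November 3 and the fourth is November 24.
At the standard offset (UTC−07:00), 18:59 UTC − 7h = 11:59 Dorur Isles standard time.
The standard-time date in Dorur Isles, November 26, 2030, is outside the daylight-saving period (7 April – 24 November), so Dorur Isles is on standard time, UTC−07:00.
18:59 UTC − 7h = 11:59 local.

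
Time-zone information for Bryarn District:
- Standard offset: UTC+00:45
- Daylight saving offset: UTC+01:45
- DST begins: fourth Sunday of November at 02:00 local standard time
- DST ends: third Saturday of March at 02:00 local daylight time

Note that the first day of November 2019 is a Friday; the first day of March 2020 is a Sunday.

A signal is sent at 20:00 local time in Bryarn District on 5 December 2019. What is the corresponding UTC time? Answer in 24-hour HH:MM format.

18:15

1 November 2019 is a Friday, so the first Sunday is November 3 and the fourth is November 24.
1 March 2020 is a Sunday, so the first Saturday is March 7 and the third is March 21.
Daylight saving runs 24 November 2019 – 21 March 2020; 5 December 2019 is inside that window, so Bryarn District is at UTC+01:45.
20:00 local − 1h45m = 18:15 UTC.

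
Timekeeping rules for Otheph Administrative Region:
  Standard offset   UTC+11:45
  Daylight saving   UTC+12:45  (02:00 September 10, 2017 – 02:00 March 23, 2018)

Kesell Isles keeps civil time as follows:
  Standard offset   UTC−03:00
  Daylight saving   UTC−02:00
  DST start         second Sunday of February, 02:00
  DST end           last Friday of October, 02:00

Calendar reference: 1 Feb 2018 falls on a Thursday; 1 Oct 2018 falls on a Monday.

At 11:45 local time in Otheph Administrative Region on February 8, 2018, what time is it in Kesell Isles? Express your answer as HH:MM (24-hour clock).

20:00

February 8, 2018 lies within the daylight-saving period (10 September 2017 – 23 March 2018), so Otheph Administrative Region is on daylight time, UTC+12:45.
11:45 Otheph Administrative Region − 12h45m = 23:00 UTC (rolling into the previous day, 7 February 2018).
1 February 2018 is a Thursday, so the first Sunday is February 4 and the second is February 11.
1 October 2018 is a Monday, so Fridays fall on 5, 12, 19, 26; the last is October 26.
At the standard offset (UTC−03:00), 23:00 UTC − 3h = 20:00 Kesell Isles standard time.
Daylight saving runs 11 February – 26 October; the standard-time date in Kesell Isles, February 7, 2018, is outside that window, so Kesell Isles is on standard time at UTC−03:00.
23:00 UTC − 3h = 20:00 Kesell Isles.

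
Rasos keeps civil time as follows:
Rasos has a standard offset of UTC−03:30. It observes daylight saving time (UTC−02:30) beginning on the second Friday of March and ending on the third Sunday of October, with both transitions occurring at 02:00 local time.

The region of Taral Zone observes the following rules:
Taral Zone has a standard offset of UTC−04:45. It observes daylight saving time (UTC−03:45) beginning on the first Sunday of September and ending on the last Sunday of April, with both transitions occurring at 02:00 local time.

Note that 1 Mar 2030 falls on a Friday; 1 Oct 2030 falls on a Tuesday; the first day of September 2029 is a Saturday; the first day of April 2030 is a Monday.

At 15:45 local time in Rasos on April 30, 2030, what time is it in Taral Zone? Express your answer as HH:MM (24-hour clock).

13:30

1 March 2030 is a Friday, so the first Friday is March 1 and the second is March 8.
1 October 2030 is a Tuesday, so the first Sunday is October 6 and the third is October 20.
April 30, 2030 falls between 8 March and 20 October, so daylight saving is in effect and Rasos is at UTC−02:30.
15:45 Rasos + 2h30m = 18:15 UTC.
1 September 2029 is a Saturday, so the first Sunday is September 2.
1 April 2030 is a Monday, so Sundays fall on 7, 14, 21, 28; the last is April 28.
At the standard offset (UTC−04:45), 18:15 UTC − 4h45m = 13:30 Taral Zone standard time.
The standard-time date in Taral Zone, April 30, 2030, does not fall between 2 September 2029 and 28 April 2030, so daylight saving is not in effect and Taral Zone is at UTC−04:45.
18:15 UTC − 4h45m = 13:30 Taral Zone.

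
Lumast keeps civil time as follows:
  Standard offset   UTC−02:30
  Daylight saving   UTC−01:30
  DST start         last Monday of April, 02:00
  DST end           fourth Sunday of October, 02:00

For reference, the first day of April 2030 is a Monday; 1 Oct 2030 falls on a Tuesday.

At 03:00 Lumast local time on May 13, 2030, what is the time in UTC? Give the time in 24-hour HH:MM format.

04:30

1 April 2030 is a Monday, so Mondays fall on 1, 8, 15, 22, 29; the last is April 29.
1 October 2030 is a Tuesday, so the first Sunday is October 6 and the fourth is October 27.
May 13, 2030 lies within the daylight-saving period (29 April – 27 October), so Lumast is on daylight time, UTC−01:30.
03:00 local + 1h30m = 04:30 UTC.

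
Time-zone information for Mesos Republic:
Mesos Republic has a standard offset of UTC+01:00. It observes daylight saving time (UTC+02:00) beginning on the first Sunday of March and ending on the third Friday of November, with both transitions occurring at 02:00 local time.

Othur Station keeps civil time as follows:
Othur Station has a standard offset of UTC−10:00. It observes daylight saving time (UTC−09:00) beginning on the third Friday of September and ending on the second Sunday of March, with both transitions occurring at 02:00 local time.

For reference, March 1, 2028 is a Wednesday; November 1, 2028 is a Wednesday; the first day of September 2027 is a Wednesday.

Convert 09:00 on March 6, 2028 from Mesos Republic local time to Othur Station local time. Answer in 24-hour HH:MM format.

1 March 2028 is a Wednesday, so the first Sunday is March 5.
1 November 2028 is a Wednesday, so the first Friday is November 3 and the third is November 17.
March 6, 2028 falls between 5 March and 17 November, so daylight saving is in effect and Mesos Republic is at UTC+02:00.
09:00 Mesos Republic − 2h = 07:00 UTC.
1 September 2027 is a Wednesday, so the first Friday is September 3 and the third is September 17.
1 March 2028 is a Wednesday, so the first Sunday is March 5 and the second is March 12.
At the standard offset (UTC−10:00), 07:00 UTC − 10h = 21:00 Othur Station standard time (rolling into the previous day, 5 March 2028).
The standard-time date in Othur Station, March 5, 2028, falls between 17 September 2027 and 12 March 2028, so daylight saving is in effect and Othur Station is at UTC−09:00.
07:00 UTC − 9h = 22:00 Othur Station (rolling into the previous day, 5 March 2028).

22:00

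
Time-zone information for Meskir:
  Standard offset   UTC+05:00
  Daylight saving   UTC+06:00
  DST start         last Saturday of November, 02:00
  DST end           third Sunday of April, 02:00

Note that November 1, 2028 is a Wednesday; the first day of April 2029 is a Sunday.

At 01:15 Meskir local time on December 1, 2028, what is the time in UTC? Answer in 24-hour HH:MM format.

19:15

1 November 2028 is a Wednesday, so Saturdays fall on 4, 11, 18, 25; the last is November 25.
1 April 2029 is a Sunday, so the first Sunday is April 1 and the third is April 15.
December 1, 2028 falls between 25 November 2028 and 15 April 2029, so daylight saving is in effect and Meskir is at UTC+06:00.
01:15 local − 6h = 19:15 UTC (rolling into the previous day, 30 November 2028).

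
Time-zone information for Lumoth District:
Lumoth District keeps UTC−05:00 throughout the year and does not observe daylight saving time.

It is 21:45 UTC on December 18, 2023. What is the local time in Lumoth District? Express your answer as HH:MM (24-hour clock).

Lumoth District has no daylight saving, so its offset is UTC−05:00 year-round.
21:45 UTC − 5h = 16:45 local.

16:45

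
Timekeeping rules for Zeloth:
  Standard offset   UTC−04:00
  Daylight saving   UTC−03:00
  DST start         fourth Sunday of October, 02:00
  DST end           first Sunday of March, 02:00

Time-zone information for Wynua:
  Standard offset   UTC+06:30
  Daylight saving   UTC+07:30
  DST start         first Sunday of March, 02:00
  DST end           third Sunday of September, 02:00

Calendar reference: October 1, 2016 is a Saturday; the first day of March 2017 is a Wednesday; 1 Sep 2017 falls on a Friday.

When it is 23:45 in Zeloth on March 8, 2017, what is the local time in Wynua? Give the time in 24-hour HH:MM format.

11:15

1 October 2016 is a Saturday, so the first Sunday is October 2 and the fourth is October 23.
1 March 2017 is a Wednesday, so the first Sunday is March 5.
Daylight saving runs 23 October 2016 – 5 March 2017; March 8, 2017 is outside that window, so Zeloth is on standard time at UTC−04:00.
23:45 Zeloth + 4h = 03:45 UTC (rolling into the next day, 9 March 2017).
1 March 2017 is a Wednesday, so the first Sunday is March 5.
1 September 2017 is a Friday, so the first Sunday is September 3 and the third is September 17.
At the standard offset (UTC+06:30), 03:45 UTC + 6h30m = 10:15 Wynua standard time.
The standard-time date in Wynua, March 9, 2017, falls between 5 March and 17 September, so daylight saving is in effect and Wynua is at UTC+07:30.
03:45 UTC + 7h30m = 11:15 Wynua.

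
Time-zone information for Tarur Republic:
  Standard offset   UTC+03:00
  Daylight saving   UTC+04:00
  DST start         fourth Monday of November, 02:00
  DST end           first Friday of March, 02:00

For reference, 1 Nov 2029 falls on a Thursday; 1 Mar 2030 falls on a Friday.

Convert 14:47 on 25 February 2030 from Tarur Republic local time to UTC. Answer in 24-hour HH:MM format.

10:47

1 November 2029 is a Thursday, so the first Monday is November 5 and the fourth is November 26.
1 March 2030 is a Friday, so the first Friday is March 1.
25 February 2030 falls between 26 November 2029 and 1 March 2030, so daylight saving is in effect and Tarur Republic is at UTC+04:00.
14:47 local − 4h = 10:47 UTC.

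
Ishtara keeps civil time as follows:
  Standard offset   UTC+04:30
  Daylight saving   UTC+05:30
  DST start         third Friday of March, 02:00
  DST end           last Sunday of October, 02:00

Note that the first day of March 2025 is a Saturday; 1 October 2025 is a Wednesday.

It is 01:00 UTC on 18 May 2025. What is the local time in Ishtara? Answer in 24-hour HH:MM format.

1 March 2025 is a Saturday, so the first Friday is March 7 and the third is March 21.
1 October 2025 is a Wednesday, so Sundays fall on 5, 12, 19, 26; the last is October 26.
At the standard offset (UTC+04:30), 01:00 UTC + 4h30m = 05:30 Ishtara standard time.
Daylight saving runs 21 March – 26 October; the standard-time date in Ishtara, 18 May 2025, is inside that window, so Ishtara is at UTC+05:30.
01:00 UTC + 5h30m = 06:30 local.

06:30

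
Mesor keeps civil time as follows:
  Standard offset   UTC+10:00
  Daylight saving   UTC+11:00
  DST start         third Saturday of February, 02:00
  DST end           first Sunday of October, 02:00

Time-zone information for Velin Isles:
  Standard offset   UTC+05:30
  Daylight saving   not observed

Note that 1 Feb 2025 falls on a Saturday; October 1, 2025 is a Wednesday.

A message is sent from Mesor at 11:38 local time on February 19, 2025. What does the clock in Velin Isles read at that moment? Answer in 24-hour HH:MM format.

1 February 2025 is a Saturday, so the first Saturday is February 1 and the third is February 15.
1 October 2025 is a Wednesday, so the first Sunday is October 5.
Daylight saving runs 15 February – 5 October; February 19, 2025 is inside that window, so Mesor is at UTC+11:00.
11:38 Mesor − 11h = 00:38 UTC.
Velin Isles has no daylight saving, so its offset is UTC+05:30 year-round.
00:38 UTC + 5h30m = 06:08 Velin Isles.

06:08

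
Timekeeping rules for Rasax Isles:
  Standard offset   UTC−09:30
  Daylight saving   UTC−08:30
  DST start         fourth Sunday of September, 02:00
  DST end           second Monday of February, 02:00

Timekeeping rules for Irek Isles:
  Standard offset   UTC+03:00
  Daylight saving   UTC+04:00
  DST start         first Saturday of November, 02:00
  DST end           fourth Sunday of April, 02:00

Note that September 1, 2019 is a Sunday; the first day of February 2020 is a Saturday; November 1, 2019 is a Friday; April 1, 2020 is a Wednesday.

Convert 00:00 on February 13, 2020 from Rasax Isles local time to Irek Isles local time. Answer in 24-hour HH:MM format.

1 September 2019 is a Sunday, so the first Sunday is September 1 and the fourth is September 22.
1 February 2020 is a Saturday, so the first Monday is February 3 and the second is February 10.
Daylight saving runs 22 September 2019 – 10 February 2020; February 13, 2020 is outside that window, so Rasax Isles is on standard time at UTC−09:30.
00:00 Rasax Isles + 9h30m = 09:30 UTC.
1 November 2019 is a Friday, so the first Saturday is November 2.
1 April 2020 is a Wednesday, so the first Sunday is April 5 and the fourth is April 26.
At the standard offset (UTC+03:00), 09:30 UTC + 3h = 12:30 Irek Isles standard time.
The standard-time date in Irek Isles, February 13, 2020, falls between 2 November 2019 and 26 April 2020, so daylight saving is in effect and Irek Isles is at UTC+04:00.
09:30 UTC + 4h = 13:30 Irek Isles.

13:30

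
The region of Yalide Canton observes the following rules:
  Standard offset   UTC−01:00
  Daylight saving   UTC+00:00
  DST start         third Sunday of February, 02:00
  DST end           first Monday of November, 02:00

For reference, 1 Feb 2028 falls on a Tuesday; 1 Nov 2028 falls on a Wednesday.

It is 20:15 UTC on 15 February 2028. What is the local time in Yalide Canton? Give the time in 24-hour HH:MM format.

1 February 2028 is a Tuesday, so the first Sunday is February 6 and the third is February 20.
1 November 2028 is a Wednesday, so the first Monday is November 6.
At the standard offset (UTC−01:00), 20:15 UTC − 1h = 19:15 Yalide Canton standard time.
The standard-time date in Yalide Canton, 15 February 2028, does not fall between 20 February and 6 November, so daylight saving is not in effect and Yalide Canton is at UTC−01:00.
20:15 UTC − 1h = 19:15 local.

19:15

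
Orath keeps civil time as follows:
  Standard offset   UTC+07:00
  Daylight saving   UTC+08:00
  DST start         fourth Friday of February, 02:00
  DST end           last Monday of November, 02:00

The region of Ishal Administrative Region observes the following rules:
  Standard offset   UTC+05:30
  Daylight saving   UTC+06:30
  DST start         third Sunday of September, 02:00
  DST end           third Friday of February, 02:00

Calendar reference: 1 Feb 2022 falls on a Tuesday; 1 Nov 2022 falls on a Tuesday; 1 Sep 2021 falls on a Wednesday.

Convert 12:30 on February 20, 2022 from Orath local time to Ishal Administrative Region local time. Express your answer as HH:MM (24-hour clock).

1 February 2022 is a Tuesday, so the first Friday is February 4 and the fourth is February 25.
1 November 2022 is a Tuesday, so Mondays fall on 7, 14, 21, 28; the last is November 28.
Daylight saving runs 25 February – 28 November; February 20, 2022 is outside that window, so Orath is on standard time at UTC+07:00.
12:30 Orath − 7h = 05:30 UTC.
1 September 2021 is a Wednesday, so the first Sunday is September 5 and the third is September 19.
1 February 2022 is a Tuesday, so the first Friday is February 4 and the third is February 18.
At the standard offset (UTC+05:30), 05:30 UTC + 5h30m = 11:00 Ishal Administrative Region standard time.
The standard-time date in Ishal Administrative Region, February 20, 2022, is outside the daylight-saving period (19 September 2021 – 18 February 2022), so Ishal Administrative Region is on standard time, UTC+05:30.
05:30 UTC + 5h30m = 11:00 Ishal Administrative Region.

11:00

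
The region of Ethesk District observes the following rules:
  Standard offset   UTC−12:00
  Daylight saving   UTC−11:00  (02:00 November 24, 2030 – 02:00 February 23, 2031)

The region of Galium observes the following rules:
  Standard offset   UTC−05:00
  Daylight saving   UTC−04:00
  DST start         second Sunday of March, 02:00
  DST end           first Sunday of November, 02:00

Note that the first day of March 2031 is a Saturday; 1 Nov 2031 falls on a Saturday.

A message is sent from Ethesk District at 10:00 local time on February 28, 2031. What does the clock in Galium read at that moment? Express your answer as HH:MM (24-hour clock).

Daylight saving runs 24 November 2030 – 23 February 2031; February 28, 2031 is outside that window, so Ethesk District is on standard time at UTC−12:00.
10:00 Ethesk District + 12h = 22:00 UTC.
1 March 2031 is a Saturday, so the first Sunday is March 2 and the second is March 9.
1 November 2031 is a Saturday, so the first Sunday is November 2.
At the standard offset (UTC−05:00), 22:00 UTC − 5h = 17:00 Galium standard time.
The standard-time date in Galium, February 28, 2031, is outside the daylight-saving period (9 March – 2 November), so Galium is on standard time, UTC−05:00.
22:00 UTC − 5h = 17:00 Galium.

17:00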